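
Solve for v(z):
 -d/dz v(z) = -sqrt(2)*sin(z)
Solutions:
 v(z) = C1 - sqrt(2)*cos(z)


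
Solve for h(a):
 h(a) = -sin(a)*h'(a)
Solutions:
 h(a) = C1*sqrt(cos(a) + 1)/sqrt(cos(a) - 1)


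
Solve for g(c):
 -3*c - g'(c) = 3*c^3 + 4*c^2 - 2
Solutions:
 g(c) = C1 - 3*c^4/4 - 4*c^3/3 - 3*c^2/2 + 2*c


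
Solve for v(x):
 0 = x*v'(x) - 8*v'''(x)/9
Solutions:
 v(x) = C1 + Integral(C2*airyai(3^(2/3)*x/2) + C3*airybi(3^(2/3)*x/2), x)


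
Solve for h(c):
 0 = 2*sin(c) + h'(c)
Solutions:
 h(c) = C1 + 2*cos(c)


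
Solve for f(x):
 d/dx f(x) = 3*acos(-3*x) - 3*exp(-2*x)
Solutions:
 f(x) = C1 + 3*x*acos(-3*x) + sqrt(1 - 9*x^2) + 3*exp(-2*x)/2


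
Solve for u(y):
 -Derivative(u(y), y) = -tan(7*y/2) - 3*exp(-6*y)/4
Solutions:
 u(y) = C1 + log(tan(7*y/2)^2 + 1)/7 - exp(-6*y)/8


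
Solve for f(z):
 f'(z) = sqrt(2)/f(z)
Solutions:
 f(z) = -sqrt(C1 + 2*sqrt(2)*z)
 f(z) = sqrt(C1 + 2*sqrt(2)*z)


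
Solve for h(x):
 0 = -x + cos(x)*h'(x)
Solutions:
 h(x) = C1 + Integral(x/cos(x), x)


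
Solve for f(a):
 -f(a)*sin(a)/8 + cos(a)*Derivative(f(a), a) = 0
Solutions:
 f(a) = C1/cos(a)^(1/8)


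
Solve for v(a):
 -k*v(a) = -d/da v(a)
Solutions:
 v(a) = C1*exp(a*k)


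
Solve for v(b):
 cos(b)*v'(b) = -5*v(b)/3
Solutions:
 v(b) = C1*(sin(b) - 1)^(5/6)/(sin(b) + 1)^(5/6)


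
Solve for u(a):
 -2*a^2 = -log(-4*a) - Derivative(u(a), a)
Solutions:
 u(a) = C1 + 2*a^3/3 - a*log(-a) + a*(1 - 2*log(2))


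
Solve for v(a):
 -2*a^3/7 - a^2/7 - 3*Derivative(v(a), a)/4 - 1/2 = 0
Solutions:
 v(a) = C1 - 2*a^4/21 - 4*a^3/63 - 2*a/3


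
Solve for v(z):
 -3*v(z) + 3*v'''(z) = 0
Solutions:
 v(z) = C3*exp(z) + (C1*sin(sqrt(3)*z/2) + C2*cos(sqrt(3)*z/2))*exp(-z/2)


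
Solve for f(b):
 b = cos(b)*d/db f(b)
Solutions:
 f(b) = C1 + Integral(b/cos(b), b)


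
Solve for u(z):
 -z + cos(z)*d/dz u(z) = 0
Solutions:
 u(z) = C1 + Integral(z/cos(z), z)


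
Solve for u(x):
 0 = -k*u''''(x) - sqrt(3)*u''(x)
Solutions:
 u(x) = C1 + C2*x + C3*exp(-3^(1/4)*x*sqrt(-1/k)) + C4*exp(3^(1/4)*x*sqrt(-1/k))


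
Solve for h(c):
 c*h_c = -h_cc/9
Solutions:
 h(c) = C1 + C2*erf(3*sqrt(2)*c/2)


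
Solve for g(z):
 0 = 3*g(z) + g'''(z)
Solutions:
 g(z) = C3*exp(-3^(1/3)*z) + (C1*sin(3^(5/6)*z/2) + C2*cos(3^(5/6)*z/2))*exp(3^(1/3)*z/2)


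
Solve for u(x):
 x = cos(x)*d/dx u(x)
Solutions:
 u(x) = C1 + Integral(x/cos(x), x)


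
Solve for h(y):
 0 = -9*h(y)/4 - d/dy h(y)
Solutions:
 h(y) = C1*exp(-9*y/4)


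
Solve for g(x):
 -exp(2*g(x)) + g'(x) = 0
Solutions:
 g(x) = log(-sqrt(-1/(C1 + x))) - log(2)/2
 g(x) = log(-1/(C1 + x))/2 - log(2)/2


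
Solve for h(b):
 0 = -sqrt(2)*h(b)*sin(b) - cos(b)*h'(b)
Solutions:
 h(b) = C1*cos(b)^(sqrt(2))


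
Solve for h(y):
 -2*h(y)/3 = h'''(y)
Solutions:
 h(y) = C3*exp(-2^(1/3)*3^(2/3)*y/3) + (C1*sin(2^(1/3)*3^(1/6)*y/2) + C2*cos(2^(1/3)*3^(1/6)*y/2))*exp(2^(1/3)*3^(2/3)*y/6)


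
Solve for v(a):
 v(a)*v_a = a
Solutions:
 v(a) = -sqrt(C1 + a^2)
 v(a) = sqrt(C1 + a^2)


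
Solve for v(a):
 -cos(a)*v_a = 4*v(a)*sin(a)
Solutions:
 v(a) = C1*cos(a)^4


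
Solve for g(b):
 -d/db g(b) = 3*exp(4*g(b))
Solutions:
 g(b) = log(-I*(1/(C1 + 12*b))^(1/4))
 g(b) = log(I*(1/(C1 + 12*b))^(1/4))
 g(b) = log(-(1/(C1 + 12*b))^(1/4))
 g(b) = log(1/(C1 + 12*b))/4


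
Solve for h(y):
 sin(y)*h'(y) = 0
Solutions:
 h(y) = C1


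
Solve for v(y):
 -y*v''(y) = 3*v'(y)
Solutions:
 v(y) = C1 + C2/y^2


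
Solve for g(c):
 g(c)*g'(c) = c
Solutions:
 g(c) = -sqrt(C1 + c^2)
 g(c) = sqrt(C1 + c^2)


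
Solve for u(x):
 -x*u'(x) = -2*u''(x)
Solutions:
 u(x) = C1 + C2*erfi(x/2)


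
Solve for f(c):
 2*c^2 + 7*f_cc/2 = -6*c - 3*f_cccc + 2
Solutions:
 f(c) = C1 + C2*c + C3*sin(sqrt(42)*c/6) + C4*cos(sqrt(42)*c/6) - c^4/21 - 2*c^3/7 + 38*c^2/49


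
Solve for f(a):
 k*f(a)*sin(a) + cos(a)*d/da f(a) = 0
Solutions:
 f(a) = C1*exp(k*log(cos(a)))


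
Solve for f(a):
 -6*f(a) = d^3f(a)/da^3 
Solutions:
 f(a) = C3*exp(-6^(1/3)*a) + (C1*sin(2^(1/3)*3^(5/6)*a/2) + C2*cos(2^(1/3)*3^(5/6)*a/2))*exp(6^(1/3)*a/2)


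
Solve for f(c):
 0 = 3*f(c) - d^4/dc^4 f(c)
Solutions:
 f(c) = C1*exp(-3^(1/4)*c) + C2*exp(3^(1/4)*c) + C3*sin(3^(1/4)*c) + C4*cos(3^(1/4)*c)


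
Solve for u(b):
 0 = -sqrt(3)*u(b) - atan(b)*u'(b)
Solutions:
 u(b) = C1*exp(-sqrt(3)*Integral(1/atan(b), b))


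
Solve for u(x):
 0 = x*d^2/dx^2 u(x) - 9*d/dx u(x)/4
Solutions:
 u(x) = C1 + C2*x^(13/4)


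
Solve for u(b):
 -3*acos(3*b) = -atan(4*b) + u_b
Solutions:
 u(b) = C1 - 3*b*acos(3*b) + b*atan(4*b) + sqrt(1 - 9*b^2) - log(16*b^2 + 1)/8


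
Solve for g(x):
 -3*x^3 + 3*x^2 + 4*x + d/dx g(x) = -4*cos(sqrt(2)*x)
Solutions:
 g(x) = C1 + 3*x^4/4 - x^3 - 2*x^2 - 2*sqrt(2)*sin(sqrt(2)*x)


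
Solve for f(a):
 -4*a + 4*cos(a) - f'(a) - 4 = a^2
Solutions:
 f(a) = C1 - a^3/3 - 2*a^2 - 4*a + 4*sin(a)


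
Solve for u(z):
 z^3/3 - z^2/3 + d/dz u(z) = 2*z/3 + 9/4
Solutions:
 u(z) = C1 - z^4/12 + z^3/9 + z^2/3 + 9*z/4


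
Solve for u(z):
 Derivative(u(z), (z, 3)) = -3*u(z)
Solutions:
 u(z) = C3*exp(-3^(1/3)*z) + (C1*sin(3^(5/6)*z/2) + C2*cos(3^(5/6)*z/2))*exp(3^(1/3)*z/2)


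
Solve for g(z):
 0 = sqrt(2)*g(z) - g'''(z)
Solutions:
 g(z) = C3*exp(2^(1/6)*z) + (C1*sin(2^(1/6)*sqrt(3)*z/2) + C2*cos(2^(1/6)*sqrt(3)*z/2))*exp(-2^(1/6)*z/2)


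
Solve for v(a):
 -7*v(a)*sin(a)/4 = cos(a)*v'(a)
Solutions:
 v(a) = C1*cos(a)^(7/4)


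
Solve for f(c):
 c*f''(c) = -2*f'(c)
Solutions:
 f(c) = C1 + C2/c


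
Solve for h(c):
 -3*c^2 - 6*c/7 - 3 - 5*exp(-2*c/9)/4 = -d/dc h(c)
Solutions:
 h(c) = C1 + c^3 + 3*c^2/7 + 3*c - 45*exp(-2*c/9)/8


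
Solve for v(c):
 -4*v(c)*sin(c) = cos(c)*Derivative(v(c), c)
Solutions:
 v(c) = C1*cos(c)^4


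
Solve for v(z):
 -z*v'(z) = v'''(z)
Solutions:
 v(z) = C1 + Integral(C2*airyai(-z) + C3*airybi(-z), z)


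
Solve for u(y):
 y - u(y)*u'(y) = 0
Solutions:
 u(y) = -sqrt(C1 + y^2)
 u(y) = sqrt(C1 + y^2)


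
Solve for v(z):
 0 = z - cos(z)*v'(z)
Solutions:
 v(z) = C1 + Integral(z/cos(z), z)


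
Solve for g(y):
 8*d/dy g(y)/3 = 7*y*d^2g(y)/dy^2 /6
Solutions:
 g(y) = C1 + C2*y^(23/7)


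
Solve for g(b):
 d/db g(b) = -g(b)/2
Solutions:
 g(b) = C1*exp(-b/2)


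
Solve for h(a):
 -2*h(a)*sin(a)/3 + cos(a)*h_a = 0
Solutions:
 h(a) = C1/cos(a)^(2/3)


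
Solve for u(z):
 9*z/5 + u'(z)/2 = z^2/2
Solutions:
 u(z) = C1 + z^3/3 - 9*z^2/5


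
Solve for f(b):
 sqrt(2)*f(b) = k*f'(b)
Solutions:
 f(b) = C1*exp(sqrt(2)*b/k)


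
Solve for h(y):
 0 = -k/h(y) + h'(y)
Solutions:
 h(y) = -sqrt(C1 + 2*k*y)
 h(y) = sqrt(C1 + 2*k*y)


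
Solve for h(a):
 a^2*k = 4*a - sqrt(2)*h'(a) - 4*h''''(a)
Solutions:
 h(a) = C1 + C4*exp(-sqrt(2)*a/2) - sqrt(2)*a^3*k/6 + sqrt(2)*a^2 + (C2*sin(sqrt(6)*a/4) + C3*cos(sqrt(6)*a/4))*exp(sqrt(2)*a/4)


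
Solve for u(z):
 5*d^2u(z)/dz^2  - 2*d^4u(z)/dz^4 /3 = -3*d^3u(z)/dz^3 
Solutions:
 u(z) = C1 + C2*z + C3*exp(z*(9 - sqrt(201))/4) + C4*exp(z*(9 + sqrt(201))/4)


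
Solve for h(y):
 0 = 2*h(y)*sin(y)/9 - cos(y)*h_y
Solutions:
 h(y) = C1/cos(y)^(2/9)


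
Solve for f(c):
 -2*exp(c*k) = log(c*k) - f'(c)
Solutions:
 f(c) = C1 + c*log(c*k) - c + Piecewise((2*exp(c*k)/k, Ne(k, 0)), (2*c, True))


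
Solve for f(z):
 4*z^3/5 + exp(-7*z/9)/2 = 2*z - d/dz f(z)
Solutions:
 f(z) = C1 - z^4/5 + z^2 + 9*exp(-7*z/9)/14


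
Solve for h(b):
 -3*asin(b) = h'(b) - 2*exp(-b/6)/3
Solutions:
 h(b) = C1 - 3*b*asin(b) - 3*sqrt(1 - b^2) - 4*exp(-b/6)


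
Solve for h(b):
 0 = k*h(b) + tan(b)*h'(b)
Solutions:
 h(b) = C1*exp(-k*log(sin(b)))


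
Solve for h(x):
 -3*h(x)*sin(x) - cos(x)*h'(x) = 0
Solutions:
 h(x) = C1*cos(x)^3


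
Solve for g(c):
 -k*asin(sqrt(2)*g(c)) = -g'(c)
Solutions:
 Integral(1/asin(sqrt(2)*_y), (_y, g(c))) = C1 + c*k


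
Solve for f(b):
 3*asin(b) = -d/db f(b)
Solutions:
 f(b) = C1 - 3*b*asin(b) - 3*sqrt(1 - b^2)


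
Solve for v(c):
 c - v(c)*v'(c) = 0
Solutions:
 v(c) = -sqrt(C1 + c^2)
 v(c) = sqrt(C1 + c^2)


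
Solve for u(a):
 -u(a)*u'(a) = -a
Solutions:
 u(a) = -sqrt(C1 + a^2)
 u(a) = sqrt(C1 + a^2)


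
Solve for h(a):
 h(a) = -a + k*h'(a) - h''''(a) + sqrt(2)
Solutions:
 h(a) = C1*exp(a*(-sqrt(6)*sqrt(12^(1/3)*(9*k^2 + sqrt(3)*sqrt(27*k^4 - 256))^(1/3) + 8*18^(1/3)/(9*k^2 + sqrt(3)*sqrt(27*k^4 - 256))^(1/3)) + 6*sqrt(-2*sqrt(6)*k/sqrt(12^(1/3)*(9*k^2 + sqrt(3)*sqrt(27*k^4 - 256))^(1/3) + 8*18^(1/3)/(9*k^2 + sqrt(3)*sqrt(27*k^4 - 256))^(1/3)) - 12^(1/3)*(9*k^2 + sqrt(3)*sqrt(27*k^4 - 256))^(1/3)/6 - 4*18^(1/3)/(3*(9*k^2 + sqrt(3)*sqrt(27*k^4 - 256))^(1/3))))/12) + C2*exp(-a*(sqrt(6)*sqrt(12^(1/3)*(9*k^2 + sqrt(3)*sqrt(27*k^4 - 256))^(1/3) + 8*18^(1/3)/(9*k^2 + sqrt(3)*sqrt(27*k^4 - 256))^(1/3)) + 6*sqrt(-2*sqrt(6)*k/sqrt(12^(1/3)*(9*k^2 + sqrt(3)*sqrt(27*k^4 - 256))^(1/3) + 8*18^(1/3)/(9*k^2 + sqrt(3)*sqrt(27*k^4 - 256))^(1/3)) - 12^(1/3)*(9*k^2 + sqrt(3)*sqrt(27*k^4 - 256))^(1/3)/6 - 4*18^(1/3)/(3*(9*k^2 + sqrt(3)*sqrt(27*k^4 - 256))^(1/3))))/12) + C3*exp(a*(sqrt(6)*sqrt(12^(1/3)*(9*k^2 + sqrt(3)*sqrt(27*k^4 - 256))^(1/3) + 8*18^(1/3)/(9*k^2 + sqrt(3)*sqrt(27*k^4 - 256))^(1/3)) - 6*sqrt(2*sqrt(6)*k/sqrt(12^(1/3)*(9*k^2 + sqrt(3)*sqrt(27*k^4 - 256))^(1/3) + 8*18^(1/3)/(9*k^2 + sqrt(3)*sqrt(27*k^4 - 256))^(1/3)) - 12^(1/3)*(9*k^2 + sqrt(3)*sqrt(27*k^4 - 256))^(1/3)/6 - 4*18^(1/3)/(3*(9*k^2 + sqrt(3)*sqrt(27*k^4 - 256))^(1/3))))/12) + C4*exp(a*(sqrt(6)*sqrt(12^(1/3)*(9*k^2 + sqrt(3)*sqrt(27*k^4 - 256))^(1/3) + 8*18^(1/3)/(9*k^2 + sqrt(3)*sqrt(27*k^4 - 256))^(1/3)) + 6*sqrt(2*sqrt(6)*k/sqrt(12^(1/3)*(9*k^2 + sqrt(3)*sqrt(27*k^4 - 256))^(1/3) + 8*18^(1/3)/(9*k^2 + sqrt(3)*sqrt(27*k^4 - 256))^(1/3)) - 12^(1/3)*(9*k^2 + sqrt(3)*sqrt(27*k^4 - 256))^(1/3)/6 - 4*18^(1/3)/(3*(9*k^2 + sqrt(3)*sqrt(27*k^4 - 256))^(1/3))))/12) - a - k + sqrt(2)


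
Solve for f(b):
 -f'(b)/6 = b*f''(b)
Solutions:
 f(b) = C1 + C2*b^(5/6)


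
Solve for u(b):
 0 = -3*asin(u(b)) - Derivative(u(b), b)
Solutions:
 Integral(1/asin(_y), (_y, u(b))) = C1 - 3*b


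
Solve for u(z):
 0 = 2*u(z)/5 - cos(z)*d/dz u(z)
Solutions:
 u(z) = C1*(sin(z) + 1)^(1/5)/(sin(z) - 1)^(1/5)


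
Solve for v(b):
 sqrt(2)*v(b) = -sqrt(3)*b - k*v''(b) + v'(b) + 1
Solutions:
 v(b) = C1*exp(b*(1 - sqrt(-4*sqrt(2)*k + 1))/(2*k)) + C2*exp(b*(sqrt(-4*sqrt(2)*k + 1) + 1)/(2*k)) - sqrt(6)*b/2 - sqrt(3)/2 + sqrt(2)/2


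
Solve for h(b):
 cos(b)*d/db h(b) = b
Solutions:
 h(b) = C1 + Integral(b/cos(b), b)


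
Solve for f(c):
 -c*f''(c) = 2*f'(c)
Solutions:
 f(c) = C1 + C2/c


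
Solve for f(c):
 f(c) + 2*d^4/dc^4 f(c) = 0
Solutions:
 f(c) = (C1*sin(2^(1/4)*c/2) + C2*cos(2^(1/4)*c/2))*exp(-2^(1/4)*c/2) + (C3*sin(2^(1/4)*c/2) + C4*cos(2^(1/4)*c/2))*exp(2^(1/4)*c/2)


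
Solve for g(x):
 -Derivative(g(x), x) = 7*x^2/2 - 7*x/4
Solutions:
 g(x) = C1 - 7*x^3/6 + 7*x^2/8


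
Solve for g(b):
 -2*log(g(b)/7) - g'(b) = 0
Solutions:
 -Integral(1/(-log(_y) + log(7)), (_y, g(b)))/2 = C1 - b


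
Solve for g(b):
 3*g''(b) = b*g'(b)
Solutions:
 g(b) = C1 + C2*erfi(sqrt(6)*b/6)


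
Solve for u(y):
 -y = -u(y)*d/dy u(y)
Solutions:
 u(y) = -sqrt(C1 + y^2)
 u(y) = sqrt(C1 + y^2)


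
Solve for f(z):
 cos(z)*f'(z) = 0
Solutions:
 f(z) = C1


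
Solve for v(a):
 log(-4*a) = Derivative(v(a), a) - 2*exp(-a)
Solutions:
 v(a) = C1 + a*log(-a) + a*(-1 + 2*log(2)) - 2*exp(-a)


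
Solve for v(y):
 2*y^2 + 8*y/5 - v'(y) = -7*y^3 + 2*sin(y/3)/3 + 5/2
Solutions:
 v(y) = C1 + 7*y^4/4 + 2*y^3/3 + 4*y^2/5 - 5*y/2 + 2*cos(y/3)


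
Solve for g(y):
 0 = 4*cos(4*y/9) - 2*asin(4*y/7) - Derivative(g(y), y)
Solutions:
 g(y) = C1 - 2*y*asin(4*y/7) - sqrt(49 - 16*y^2)/2 + 9*sin(4*y/9)


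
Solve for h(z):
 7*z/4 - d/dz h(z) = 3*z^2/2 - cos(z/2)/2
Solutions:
 h(z) = C1 - z^3/2 + 7*z^2/8 + sin(z/2)


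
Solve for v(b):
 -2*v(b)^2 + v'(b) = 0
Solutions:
 v(b) = -1/(C1 + 2*b)


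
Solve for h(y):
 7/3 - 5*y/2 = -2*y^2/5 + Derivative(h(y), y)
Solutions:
 h(y) = C1 + 2*y^3/15 - 5*y^2/4 + 7*y/3


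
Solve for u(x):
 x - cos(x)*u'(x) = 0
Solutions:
 u(x) = C1 + Integral(x/cos(x), x)


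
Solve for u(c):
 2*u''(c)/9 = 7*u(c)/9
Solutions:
 u(c) = C1*exp(-sqrt(14)*c/2) + C2*exp(sqrt(14)*c/2)


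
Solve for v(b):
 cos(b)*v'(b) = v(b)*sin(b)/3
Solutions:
 v(b) = C1/cos(b)^(1/3)


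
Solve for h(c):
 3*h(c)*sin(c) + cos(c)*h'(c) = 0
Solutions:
 h(c) = C1*cos(c)^3


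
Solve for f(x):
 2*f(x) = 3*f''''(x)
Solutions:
 f(x) = C1*exp(-2^(1/4)*3^(3/4)*x/3) + C2*exp(2^(1/4)*3^(3/4)*x/3) + C3*sin(2^(1/4)*3^(3/4)*x/3) + C4*cos(2^(1/4)*3^(3/4)*x/3)


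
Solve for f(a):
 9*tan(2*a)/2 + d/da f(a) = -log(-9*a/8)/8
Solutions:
 f(a) = C1 - a*log(-a)/8 - a*log(3)/4 + a/8 + 3*a*log(2)/8 + 9*log(cos(2*a))/4


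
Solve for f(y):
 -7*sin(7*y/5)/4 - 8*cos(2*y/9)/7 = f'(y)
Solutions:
 f(y) = C1 - 36*sin(2*y/9)/7 + 5*cos(7*y/5)/4


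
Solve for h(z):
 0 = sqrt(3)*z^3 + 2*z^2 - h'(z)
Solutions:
 h(z) = C1 + sqrt(3)*z^4/4 + 2*z^3/3


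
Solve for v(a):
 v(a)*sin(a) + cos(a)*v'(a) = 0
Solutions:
 v(a) = C1*cos(a)


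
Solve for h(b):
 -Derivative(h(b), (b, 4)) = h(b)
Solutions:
 h(b) = (C1*sin(sqrt(2)*b/2) + C2*cos(sqrt(2)*b/2))*exp(-sqrt(2)*b/2) + (C3*sin(sqrt(2)*b/2) + C4*cos(sqrt(2)*b/2))*exp(sqrt(2)*b/2)


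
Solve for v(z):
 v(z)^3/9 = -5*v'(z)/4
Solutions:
 v(z) = -3*sqrt(10)*sqrt(-1/(C1 - 4*z))/2
 v(z) = 3*sqrt(10)*sqrt(-1/(C1 - 4*z))/2


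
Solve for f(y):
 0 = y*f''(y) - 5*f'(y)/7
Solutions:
 f(y) = C1 + C2*y^(12/7)


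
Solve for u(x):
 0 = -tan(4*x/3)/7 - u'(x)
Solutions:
 u(x) = C1 + 3*log(cos(4*x/3))/28


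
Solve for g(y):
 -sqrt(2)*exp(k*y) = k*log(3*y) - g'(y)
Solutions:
 g(y) = C1 + k*y*log(y) + k*y*(-1 + log(3)) + Piecewise((sqrt(2)*exp(k*y)/k, Ne(k, 0)), (sqrt(2)*y, True))


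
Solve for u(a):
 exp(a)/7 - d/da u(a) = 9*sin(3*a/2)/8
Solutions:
 u(a) = C1 + exp(a)/7 + 3*cos(3*a/2)/4


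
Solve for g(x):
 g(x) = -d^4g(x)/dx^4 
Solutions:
 g(x) = (C1*sin(sqrt(2)*x/2) + C2*cos(sqrt(2)*x/2))*exp(-sqrt(2)*x/2) + (C3*sin(sqrt(2)*x/2) + C4*cos(sqrt(2)*x/2))*exp(sqrt(2)*x/2)


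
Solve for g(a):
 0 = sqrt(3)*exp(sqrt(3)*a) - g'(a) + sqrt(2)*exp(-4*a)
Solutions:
 g(a) = C1 + exp(sqrt(3)*a) - sqrt(2)*exp(-4*a)/4


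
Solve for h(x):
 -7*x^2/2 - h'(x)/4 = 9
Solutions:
 h(x) = C1 - 14*x^3/3 - 36*x


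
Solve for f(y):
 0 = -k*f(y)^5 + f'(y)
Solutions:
 f(y) = -(-1/(C1 + 4*k*y))^(1/4)
 f(y) = (-1/(C1 + 4*k*y))^(1/4)
 f(y) = -I*(-1/(C1 + 4*k*y))^(1/4)
 f(y) = I*(-1/(C1 + 4*k*y))^(1/4)


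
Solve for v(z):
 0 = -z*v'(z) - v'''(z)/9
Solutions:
 v(z) = C1 + Integral(C2*airyai(-3^(2/3)*z) + C3*airybi(-3^(2/3)*z), z)


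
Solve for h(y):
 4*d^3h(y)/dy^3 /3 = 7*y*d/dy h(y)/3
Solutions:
 h(y) = C1 + Integral(C2*airyai(14^(1/3)*y/2) + C3*airybi(14^(1/3)*y/2), y)


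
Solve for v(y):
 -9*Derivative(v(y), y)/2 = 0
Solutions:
 v(y) = C1


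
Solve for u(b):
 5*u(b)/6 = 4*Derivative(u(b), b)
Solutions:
 u(b) = C1*exp(5*b/24)


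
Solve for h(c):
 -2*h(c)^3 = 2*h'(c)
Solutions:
 h(c) = -sqrt(2)*sqrt(-1/(C1 - c))/2
 h(c) = sqrt(2)*sqrt(-1/(C1 - c))/2


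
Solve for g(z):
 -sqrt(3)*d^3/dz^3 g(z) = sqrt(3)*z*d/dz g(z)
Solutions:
 g(z) = C1 + Integral(C2*airyai(-z) + C3*airybi(-z), z)


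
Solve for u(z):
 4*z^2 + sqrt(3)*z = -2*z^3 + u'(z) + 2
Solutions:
 u(z) = C1 + z^4/2 + 4*z^3/3 + sqrt(3)*z^2/2 - 2*z


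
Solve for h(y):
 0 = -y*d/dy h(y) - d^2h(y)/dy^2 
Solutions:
 h(y) = C1 + C2*erf(sqrt(2)*y/2)


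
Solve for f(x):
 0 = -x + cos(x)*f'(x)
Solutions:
 f(x) = C1 + Integral(x/cos(x), x)


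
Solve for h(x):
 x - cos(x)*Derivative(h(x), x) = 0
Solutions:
 h(x) = C1 + Integral(x/cos(x), x)


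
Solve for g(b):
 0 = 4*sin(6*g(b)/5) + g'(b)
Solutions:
 4*b + 5*log(cos(6*g(b)/5) - 1)/12 - 5*log(cos(6*g(b)/5) + 1)/12 = C1


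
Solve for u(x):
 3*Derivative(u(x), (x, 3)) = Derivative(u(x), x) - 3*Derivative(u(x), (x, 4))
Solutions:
 u(x) = C1 + C2*exp(-x*(2*2^(1/3)/(3*sqrt(5) + 7)^(1/3) + 2^(2/3)*(3*sqrt(5) + 7)^(1/3) + 4)/12)*sin(2^(1/3)*sqrt(3)*x*(-2^(1/3)*(3*sqrt(5) + 7)^(1/3) + 2/(3*sqrt(5) + 7)^(1/3))/12) + C3*exp(-x*(2*2^(1/3)/(3*sqrt(5) + 7)^(1/3) + 2^(2/3)*(3*sqrt(5) + 7)^(1/3) + 4)/12)*cos(2^(1/3)*sqrt(3)*x*(-2^(1/3)*(3*sqrt(5) + 7)^(1/3) + 2/(3*sqrt(5) + 7)^(1/3))/12) + C4*exp(x*(-2 + 2*2^(1/3)/(3*sqrt(5) + 7)^(1/3) + 2^(2/3)*(3*sqrt(5) + 7)^(1/3))/6)


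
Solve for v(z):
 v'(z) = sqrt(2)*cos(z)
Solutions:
 v(z) = C1 + sqrt(2)*sin(z)


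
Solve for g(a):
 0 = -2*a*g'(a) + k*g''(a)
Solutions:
 g(a) = C1 + C2*erf(a*sqrt(-1/k))/sqrt(-1/k)


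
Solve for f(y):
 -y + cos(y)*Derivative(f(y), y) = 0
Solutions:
 f(y) = C1 + Integral(y/cos(y), y)


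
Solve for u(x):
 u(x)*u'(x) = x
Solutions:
 u(x) = -sqrt(C1 + x^2)
 u(x) = sqrt(C1 + x^2)


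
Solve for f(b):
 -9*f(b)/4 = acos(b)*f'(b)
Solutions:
 f(b) = C1*exp(-9*Integral(1/acos(b), b)/4)


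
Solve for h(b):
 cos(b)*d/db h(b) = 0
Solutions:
 h(b) = C1


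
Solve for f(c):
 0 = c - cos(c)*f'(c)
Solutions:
 f(c) = C1 + Integral(c/cos(c), c)


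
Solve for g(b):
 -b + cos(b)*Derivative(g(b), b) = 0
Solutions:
 g(b) = C1 + Integral(b/cos(b), b)


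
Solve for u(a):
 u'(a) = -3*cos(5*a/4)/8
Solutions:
 u(a) = C1 - 3*sin(5*a/4)/10


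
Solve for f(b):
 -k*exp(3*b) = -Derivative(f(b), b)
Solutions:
 f(b) = C1 + k*exp(3*b)/3


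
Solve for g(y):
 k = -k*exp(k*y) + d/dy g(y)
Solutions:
 g(y) = C1 + k*y + exp(k*y)


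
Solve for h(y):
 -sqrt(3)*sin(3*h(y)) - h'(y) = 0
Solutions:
 h(y) = -acos((-C1 - exp(6*sqrt(3)*y))/(C1 - exp(6*sqrt(3)*y)))/3 + 2*pi/3
 h(y) = acos((-C1 - exp(6*sqrt(3)*y))/(C1 - exp(6*sqrt(3)*y)))/3


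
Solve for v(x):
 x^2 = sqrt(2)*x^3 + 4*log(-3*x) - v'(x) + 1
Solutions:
 v(x) = C1 + sqrt(2)*x^4/4 - x^3/3 + 4*x*log(-x) + x*(-3 + 4*log(3))


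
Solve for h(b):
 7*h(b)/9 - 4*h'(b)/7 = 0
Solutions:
 h(b) = C1*exp(49*b/36)


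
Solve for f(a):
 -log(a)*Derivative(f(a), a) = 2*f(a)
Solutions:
 f(a) = C1*exp(-2*li(a))


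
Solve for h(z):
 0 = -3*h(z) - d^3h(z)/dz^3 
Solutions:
 h(z) = C3*exp(-3^(1/3)*z) + (C1*sin(3^(5/6)*z/2) + C2*cos(3^(5/6)*z/2))*exp(3^(1/3)*z/2)


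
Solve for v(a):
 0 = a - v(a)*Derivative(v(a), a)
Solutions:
 v(a) = -sqrt(C1 + a^2)
 v(a) = sqrt(C1 + a^2)


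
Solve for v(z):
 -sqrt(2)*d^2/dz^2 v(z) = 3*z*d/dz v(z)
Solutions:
 v(z) = C1 + C2*erf(2^(1/4)*sqrt(3)*z/2)


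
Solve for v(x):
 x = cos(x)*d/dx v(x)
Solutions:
 v(x) = C1 + Integral(x/cos(x), x)


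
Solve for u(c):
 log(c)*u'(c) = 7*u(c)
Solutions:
 u(c) = C1*exp(7*li(c))


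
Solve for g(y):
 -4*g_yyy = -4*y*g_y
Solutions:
 g(y) = C1 + Integral(C2*airyai(y) + C3*airybi(y), y)


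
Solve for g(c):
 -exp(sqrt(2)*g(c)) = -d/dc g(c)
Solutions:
 g(c) = sqrt(2)*(2*log(-1/(C1 + c)) - log(2))/4


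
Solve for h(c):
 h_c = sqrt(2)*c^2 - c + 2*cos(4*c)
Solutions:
 h(c) = C1 + sqrt(2)*c^3/3 - c^2/2 + sin(4*c)/2


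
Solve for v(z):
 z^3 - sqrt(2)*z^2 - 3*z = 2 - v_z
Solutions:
 v(z) = C1 - z^4/4 + sqrt(2)*z^3/3 + 3*z^2/2 + 2*z


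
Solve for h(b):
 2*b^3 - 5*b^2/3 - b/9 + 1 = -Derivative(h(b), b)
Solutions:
 h(b) = C1 - b^4/2 + 5*b^3/9 + b^2/18 - b


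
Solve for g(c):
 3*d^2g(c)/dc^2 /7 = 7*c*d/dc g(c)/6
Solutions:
 g(c) = C1 + C2*erfi(7*c/6)


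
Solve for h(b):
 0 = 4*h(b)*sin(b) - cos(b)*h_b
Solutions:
 h(b) = C1/cos(b)^4


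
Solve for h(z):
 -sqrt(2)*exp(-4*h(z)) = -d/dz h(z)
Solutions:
 h(z) = log(-I*(C1 + 4*sqrt(2)*z)^(1/4))
 h(z) = log(I*(C1 + 4*sqrt(2)*z)^(1/4))
 h(z) = log(-(C1 + 4*sqrt(2)*z)^(1/4))
 h(z) = log(C1 + 4*sqrt(2)*z)/4


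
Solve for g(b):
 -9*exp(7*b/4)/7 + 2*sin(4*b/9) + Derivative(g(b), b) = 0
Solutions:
 g(b) = C1 + 36*exp(7*b/4)/49 + 9*cos(4*b/9)/2


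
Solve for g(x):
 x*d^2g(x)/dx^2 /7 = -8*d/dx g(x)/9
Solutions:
 g(x) = C1 + C2/x^(47/9)


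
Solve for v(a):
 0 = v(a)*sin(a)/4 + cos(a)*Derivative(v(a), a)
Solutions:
 v(a) = C1*cos(a)^(1/4)


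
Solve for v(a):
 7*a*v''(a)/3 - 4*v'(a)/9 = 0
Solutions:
 v(a) = C1 + C2*a^(25/21)


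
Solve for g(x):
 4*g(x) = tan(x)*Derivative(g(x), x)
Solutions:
 g(x) = C1*sin(x)^4


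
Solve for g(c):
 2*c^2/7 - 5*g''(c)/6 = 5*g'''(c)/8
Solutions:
 g(c) = C1 + C2*c + C3*exp(-4*c/3) + c^4/35 - 3*c^3/35 + 27*c^2/140


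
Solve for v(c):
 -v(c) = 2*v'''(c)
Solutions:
 v(c) = C3*exp(-2^(2/3)*c/2) + (C1*sin(2^(2/3)*sqrt(3)*c/4) + C2*cos(2^(2/3)*sqrt(3)*c/4))*exp(2^(2/3)*c/4)


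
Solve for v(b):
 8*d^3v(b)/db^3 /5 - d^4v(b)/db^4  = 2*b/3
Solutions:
 v(b) = C1 + C2*b + C3*b^2 + C4*exp(8*b/5) + 5*b^4/288 + 25*b^3/576


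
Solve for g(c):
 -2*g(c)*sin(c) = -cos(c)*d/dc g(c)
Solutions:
 g(c) = C1/cos(c)^2


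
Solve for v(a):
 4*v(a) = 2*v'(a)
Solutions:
 v(a) = C1*exp(2*a)


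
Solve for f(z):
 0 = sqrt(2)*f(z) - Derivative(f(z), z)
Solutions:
 f(z) = C1*exp(sqrt(2)*z)


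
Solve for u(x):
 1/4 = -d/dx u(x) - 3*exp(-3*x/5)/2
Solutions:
 u(x) = C1 - x/4 + 5*exp(-3*x/5)/2


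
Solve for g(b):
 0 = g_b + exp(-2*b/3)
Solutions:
 g(b) = C1 + 3*exp(-2*b/3)/2


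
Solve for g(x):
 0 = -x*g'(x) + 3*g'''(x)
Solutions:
 g(x) = C1 + Integral(C2*airyai(3^(2/3)*x/3) + C3*airybi(3^(2/3)*x/3), x)


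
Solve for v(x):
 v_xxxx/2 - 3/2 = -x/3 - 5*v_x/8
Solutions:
 v(x) = C1 + C4*exp(-10^(1/3)*x/2) - 4*x^2/15 + 12*x/5 + (C2*sin(10^(1/3)*sqrt(3)*x/4) + C3*cos(10^(1/3)*sqrt(3)*x/4))*exp(10^(1/3)*x/4)


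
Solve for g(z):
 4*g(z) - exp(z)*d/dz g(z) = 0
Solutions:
 g(z) = C1*exp(-4*exp(-z))


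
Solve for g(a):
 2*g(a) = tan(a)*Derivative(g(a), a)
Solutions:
 g(a) = C1*sin(a)^2


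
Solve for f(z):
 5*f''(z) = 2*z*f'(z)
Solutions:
 f(z) = C1 + C2*erfi(sqrt(5)*z/5)


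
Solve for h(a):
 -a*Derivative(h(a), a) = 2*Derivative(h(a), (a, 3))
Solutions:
 h(a) = C1 + Integral(C2*airyai(-2^(2/3)*a/2) + C3*airybi(-2^(2/3)*a/2), a)


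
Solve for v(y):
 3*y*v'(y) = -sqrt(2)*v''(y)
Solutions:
 v(y) = C1 + C2*erf(2^(1/4)*sqrt(3)*y/2)


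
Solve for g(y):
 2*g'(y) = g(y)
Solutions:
 g(y) = C1*exp(y/2)


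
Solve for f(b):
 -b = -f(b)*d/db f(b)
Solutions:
 f(b) = -sqrt(C1 + b^2)
 f(b) = sqrt(C1 + b^2)


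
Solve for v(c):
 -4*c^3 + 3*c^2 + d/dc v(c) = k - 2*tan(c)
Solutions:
 v(c) = C1 + c^4 - c^3 + c*k + 2*log(cos(c))


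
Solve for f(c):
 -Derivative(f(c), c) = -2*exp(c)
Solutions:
 f(c) = C1 + 2*exp(c)


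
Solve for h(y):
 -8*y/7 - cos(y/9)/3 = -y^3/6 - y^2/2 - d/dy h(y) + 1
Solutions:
 h(y) = C1 - y^4/24 - y^3/6 + 4*y^2/7 + y + 3*sin(y/9)


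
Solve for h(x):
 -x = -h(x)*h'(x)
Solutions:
 h(x) = -sqrt(C1 + x^2)
 h(x) = sqrt(C1 + x^2)


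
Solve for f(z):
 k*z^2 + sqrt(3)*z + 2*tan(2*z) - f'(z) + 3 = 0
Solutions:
 f(z) = C1 + k*z^3/3 + sqrt(3)*z^2/2 + 3*z - log(cos(2*z))


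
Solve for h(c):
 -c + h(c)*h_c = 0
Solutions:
 h(c) = -sqrt(C1 + c^2)
 h(c) = sqrt(C1 + c^2)


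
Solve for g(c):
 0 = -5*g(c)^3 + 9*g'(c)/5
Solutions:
 g(c) = -3*sqrt(2)*sqrt(-1/(C1 + 25*c))/2
 g(c) = 3*sqrt(2)*sqrt(-1/(C1 + 25*c))/2


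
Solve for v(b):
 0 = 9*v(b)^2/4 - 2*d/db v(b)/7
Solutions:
 v(b) = -8/(C1 + 63*b)


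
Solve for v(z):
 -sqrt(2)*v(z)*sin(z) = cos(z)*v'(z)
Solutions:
 v(z) = C1*cos(z)^(sqrt(2))


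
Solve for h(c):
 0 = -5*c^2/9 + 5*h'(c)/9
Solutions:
 h(c) = C1 + c^3/3


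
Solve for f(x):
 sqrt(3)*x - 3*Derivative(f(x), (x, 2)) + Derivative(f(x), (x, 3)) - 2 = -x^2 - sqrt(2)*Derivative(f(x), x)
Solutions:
 f(x) = C1 + C2*exp(x*(3 - sqrt(9 - 4*sqrt(2)))/2) + C3*exp(x*(sqrt(9 - 4*sqrt(2)) + 3)/2) - sqrt(2)*x^3/6 - 3*x^2/2 - sqrt(6)*x^2/4 - 7*sqrt(2)*x/2 - 3*sqrt(3)*x/2 + x


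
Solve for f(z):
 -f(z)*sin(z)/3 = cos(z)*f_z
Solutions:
 f(z) = C1*cos(z)^(1/3)


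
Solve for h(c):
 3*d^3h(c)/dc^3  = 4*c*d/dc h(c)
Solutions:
 h(c) = C1 + Integral(C2*airyai(6^(2/3)*c/3) + C3*airybi(6^(2/3)*c/3), c)


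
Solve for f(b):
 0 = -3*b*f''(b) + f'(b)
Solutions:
 f(b) = C1 + C2*b^(4/3)


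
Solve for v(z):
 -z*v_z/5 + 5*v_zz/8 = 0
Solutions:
 v(z) = C1 + C2*erfi(2*z/5)


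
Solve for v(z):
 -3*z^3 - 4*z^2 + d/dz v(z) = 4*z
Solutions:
 v(z) = C1 + 3*z^4/4 + 4*z^3/3 + 2*z^2


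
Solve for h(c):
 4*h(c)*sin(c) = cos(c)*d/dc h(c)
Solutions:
 h(c) = C1/cos(c)^4


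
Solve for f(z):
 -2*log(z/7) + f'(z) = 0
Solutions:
 f(z) = C1 + 2*z*log(z) - z*log(49) - 2*z


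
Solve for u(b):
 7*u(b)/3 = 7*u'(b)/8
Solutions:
 u(b) = C1*exp(8*b/3)


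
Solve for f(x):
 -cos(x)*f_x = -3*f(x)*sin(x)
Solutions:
 f(x) = C1/cos(x)^3


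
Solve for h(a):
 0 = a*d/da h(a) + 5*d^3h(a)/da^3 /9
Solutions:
 h(a) = C1 + Integral(C2*airyai(-15^(2/3)*a/5) + C3*airybi(-15^(2/3)*a/5), a)


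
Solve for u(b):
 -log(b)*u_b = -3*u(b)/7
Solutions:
 u(b) = C1*exp(3*li(b)/7)


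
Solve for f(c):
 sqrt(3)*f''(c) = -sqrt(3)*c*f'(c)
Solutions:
 f(c) = C1 + C2*erf(sqrt(2)*c/2)


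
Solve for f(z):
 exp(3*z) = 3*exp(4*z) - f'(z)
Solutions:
 f(z) = C1 + 3*exp(4*z)/4 - exp(3*z)/3


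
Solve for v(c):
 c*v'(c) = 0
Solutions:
 v(c) = C1


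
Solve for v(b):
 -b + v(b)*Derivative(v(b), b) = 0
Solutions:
 v(b) = -sqrt(C1 + b^2)
 v(b) = sqrt(C1 + b^2)


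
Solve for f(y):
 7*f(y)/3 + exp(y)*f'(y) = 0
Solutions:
 f(y) = C1*exp(7*exp(-y)/3)


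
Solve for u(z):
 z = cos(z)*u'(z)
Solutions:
 u(z) = C1 + Integral(z/cos(z), z)


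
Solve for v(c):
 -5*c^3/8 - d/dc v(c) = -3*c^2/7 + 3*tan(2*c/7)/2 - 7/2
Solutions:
 v(c) = C1 - 5*c^4/32 + c^3/7 + 7*c/2 + 21*log(cos(2*c/7))/4


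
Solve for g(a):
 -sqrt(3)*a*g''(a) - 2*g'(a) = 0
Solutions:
 g(a) = C1 + C2*a^(1 - 2*sqrt(3)/3)


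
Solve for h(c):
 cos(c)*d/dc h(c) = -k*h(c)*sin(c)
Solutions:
 h(c) = C1*exp(k*log(cos(c)))


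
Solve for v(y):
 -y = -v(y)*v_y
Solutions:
 v(y) = -sqrt(C1 + y^2)
 v(y) = sqrt(C1 + y^2)


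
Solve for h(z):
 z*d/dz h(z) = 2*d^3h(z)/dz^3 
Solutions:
 h(z) = C1 + Integral(C2*airyai(2^(2/3)*z/2) + C3*airybi(2^(2/3)*z/2), z)


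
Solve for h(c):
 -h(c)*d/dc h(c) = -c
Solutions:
 h(c) = -sqrt(C1 + c^2)
 h(c) = sqrt(C1 + c^2)


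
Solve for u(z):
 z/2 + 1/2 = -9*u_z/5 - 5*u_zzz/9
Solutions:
 u(z) = C1 + C2*sin(9*z/5) + C3*cos(9*z/5) - 5*z^2/36 - 5*z/18


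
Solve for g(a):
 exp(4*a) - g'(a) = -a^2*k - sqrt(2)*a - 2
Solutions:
 g(a) = C1 + a^3*k/3 + sqrt(2)*a^2/2 + 2*a + exp(4*a)/4


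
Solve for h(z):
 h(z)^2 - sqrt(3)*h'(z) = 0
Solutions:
 h(z) = -3/(C1 + sqrt(3)*z)


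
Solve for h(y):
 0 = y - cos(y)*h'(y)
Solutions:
 h(y) = C1 + Integral(y/cos(y), y)


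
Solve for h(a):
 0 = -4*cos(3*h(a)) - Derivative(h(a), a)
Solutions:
 h(a) = -asin((C1 + exp(24*a))/(C1 - exp(24*a)))/3 + pi/3
 h(a) = asin((C1 + exp(24*a))/(C1 - exp(24*a)))/3


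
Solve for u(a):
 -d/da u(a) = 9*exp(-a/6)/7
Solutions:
 u(a) = C1 + 54*exp(-a/6)/7


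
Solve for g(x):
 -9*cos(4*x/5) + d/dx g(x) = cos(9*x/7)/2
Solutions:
 g(x) = C1 + 45*sin(4*x/5)/4 + 7*sin(9*x/7)/18


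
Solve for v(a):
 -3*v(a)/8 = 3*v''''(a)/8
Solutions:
 v(a) = (C1*sin(sqrt(2)*a/2) + C2*cos(sqrt(2)*a/2))*exp(-sqrt(2)*a/2) + (C3*sin(sqrt(2)*a/2) + C4*cos(sqrt(2)*a/2))*exp(sqrt(2)*a/2)


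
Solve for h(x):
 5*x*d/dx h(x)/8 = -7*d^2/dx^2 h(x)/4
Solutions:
 h(x) = C1 + C2*erf(sqrt(35)*x/14)


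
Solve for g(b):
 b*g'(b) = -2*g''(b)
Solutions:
 g(b) = C1 + C2*erf(b/2)


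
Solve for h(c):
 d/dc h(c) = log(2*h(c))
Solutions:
 -Integral(1/(log(_y) + log(2)), (_y, h(c))) = C1 - c


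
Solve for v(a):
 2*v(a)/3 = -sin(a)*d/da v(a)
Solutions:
 v(a) = C1*(cos(a) + 1)^(1/3)/(cos(a) - 1)^(1/3)


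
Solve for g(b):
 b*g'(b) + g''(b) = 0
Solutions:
 g(b) = C1 + C2*erf(sqrt(2)*b/2)


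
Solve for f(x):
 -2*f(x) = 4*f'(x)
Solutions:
 f(x) = C1*exp(-x/2)


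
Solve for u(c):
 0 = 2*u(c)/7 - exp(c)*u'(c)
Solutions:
 u(c) = C1*exp(-2*exp(-c)/7)


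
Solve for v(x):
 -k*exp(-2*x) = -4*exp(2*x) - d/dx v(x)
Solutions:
 v(x) = C1 - k*exp(-2*x)/2 - 2*exp(2*x)


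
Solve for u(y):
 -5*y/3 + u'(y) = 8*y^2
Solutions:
 u(y) = C1 + 8*y^3/3 + 5*y^2/6


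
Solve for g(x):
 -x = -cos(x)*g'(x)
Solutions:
 g(x) = C1 + Integral(x/cos(x), x)


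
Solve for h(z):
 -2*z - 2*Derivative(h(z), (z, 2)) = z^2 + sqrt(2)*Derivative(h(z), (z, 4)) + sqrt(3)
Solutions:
 h(z) = C1 + C2*z + C3*sin(2^(1/4)*z) + C4*cos(2^(1/4)*z) - z^4/24 - z^3/6 + z^2*(-sqrt(3) + sqrt(2))/4


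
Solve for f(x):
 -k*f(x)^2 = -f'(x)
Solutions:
 f(x) = -1/(C1 + k*x)


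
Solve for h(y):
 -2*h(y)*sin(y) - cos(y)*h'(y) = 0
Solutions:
 h(y) = C1*cos(y)^2


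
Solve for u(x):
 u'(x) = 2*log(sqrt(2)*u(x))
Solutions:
 -Integral(1/(2*log(_y) + log(2)), (_y, u(x))) = C1 - x


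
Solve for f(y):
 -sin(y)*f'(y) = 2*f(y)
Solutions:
 f(y) = C1*(cos(y) + 1)/(cos(y) - 1)


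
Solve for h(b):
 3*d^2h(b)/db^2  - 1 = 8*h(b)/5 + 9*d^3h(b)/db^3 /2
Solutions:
 h(b) = C1*exp(b*(5*5^(1/3)/(9*sqrt(71) + 76)^(1/3) + 10 + 5^(2/3)*(9*sqrt(71) + 76)^(1/3))/45)*sin(sqrt(3)*5^(1/3)*b*(-5^(1/3)*(9*sqrt(71) + 76)^(1/3) + 5/(9*sqrt(71) + 76)^(1/3))/45) + C2*exp(b*(5*5^(1/3)/(9*sqrt(71) + 76)^(1/3) + 10 + 5^(2/3)*(9*sqrt(71) + 76)^(1/3))/45)*cos(sqrt(3)*5^(1/3)*b*(-5^(1/3)*(9*sqrt(71) + 76)^(1/3) + 5/(9*sqrt(71) + 76)^(1/3))/45) + C3*exp(2*b*(-5^(2/3)*(9*sqrt(71) + 76)^(1/3) - 5*5^(1/3)/(9*sqrt(71) + 76)^(1/3) + 5)/45) - 5/8


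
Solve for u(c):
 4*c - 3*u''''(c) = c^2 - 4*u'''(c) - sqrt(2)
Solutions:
 u(c) = C1 + C2*c + C3*c^2 + C4*exp(4*c/3) + c^5/240 - 5*c^4/192 + c^3*(-15 - 8*sqrt(2))/192


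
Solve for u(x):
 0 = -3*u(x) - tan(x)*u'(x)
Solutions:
 u(x) = C1/sin(x)^3


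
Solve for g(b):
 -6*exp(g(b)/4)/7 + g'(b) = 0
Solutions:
 g(b) = 4*log(-1/(C1 + 6*b)) + 4*log(28)


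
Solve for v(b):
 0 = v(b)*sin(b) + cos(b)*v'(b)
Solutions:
 v(b) = C1*cos(b)


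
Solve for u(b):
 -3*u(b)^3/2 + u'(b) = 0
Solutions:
 u(b) = -sqrt(-1/(C1 + 3*b))
 u(b) = sqrt(-1/(C1 + 3*b))


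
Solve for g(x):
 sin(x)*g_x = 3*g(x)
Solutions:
 g(x) = C1*(cos(x) - 1)^(3/2)/(cos(x) + 1)^(3/2)


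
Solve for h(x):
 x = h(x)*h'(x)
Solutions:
 h(x) = -sqrt(C1 + x^2)
 h(x) = sqrt(C1 + x^2)


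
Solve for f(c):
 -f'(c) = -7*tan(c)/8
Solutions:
 f(c) = C1 - 7*log(cos(c))/8


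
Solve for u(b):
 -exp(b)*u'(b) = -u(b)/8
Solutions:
 u(b) = C1*exp(-exp(-b)/8)


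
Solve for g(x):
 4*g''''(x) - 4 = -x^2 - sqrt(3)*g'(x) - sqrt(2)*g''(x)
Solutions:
 g(x) = C1 + C2*exp(x*(-sqrt(6)/(9 + sqrt(2*sqrt(2) + 81))^(1/3) + sqrt(3)*(9 + sqrt(2*sqrt(2) + 81))^(1/3))/12)*sin(x*(sqrt(2)/(9 + sqrt(2*sqrt(2) + 81))^(1/3) + (9 + sqrt(2*sqrt(2) + 81))^(1/3))/4) + C3*exp(x*(-sqrt(6)/(9 + sqrt(2*sqrt(2) + 81))^(1/3) + sqrt(3)*(9 + sqrt(2*sqrt(2) + 81))^(1/3))/12)*cos(x*(sqrt(2)/(9 + sqrt(2*sqrt(2) + 81))^(1/3) + (9 + sqrt(2*sqrt(2) + 81))^(1/3))/4) + C4*exp(-x*(-sqrt(6)/(9 + sqrt(2*sqrt(2) + 81))^(1/3) + sqrt(3)*(9 + sqrt(2*sqrt(2) + 81))^(1/3))/6) - sqrt(3)*x^3/9 + sqrt(2)*x^2/3 + 8*sqrt(3)*x/9


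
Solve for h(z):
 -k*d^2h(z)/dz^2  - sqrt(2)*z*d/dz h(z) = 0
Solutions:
 h(z) = C1 + C2*sqrt(k)*erf(2^(3/4)*z*sqrt(1/k)/2)


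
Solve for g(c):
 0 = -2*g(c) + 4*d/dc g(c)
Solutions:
 g(c) = C1*exp(c/2)


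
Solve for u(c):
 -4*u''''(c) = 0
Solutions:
 u(c) = C1 + C2*c + C3*c^2 + C4*c^3


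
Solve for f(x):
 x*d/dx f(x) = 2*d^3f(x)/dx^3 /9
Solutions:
 f(x) = C1 + Integral(C2*airyai(6^(2/3)*x/2) + C3*airybi(6^(2/3)*x/2), x)


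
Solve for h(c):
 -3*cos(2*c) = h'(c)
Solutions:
 h(c) = C1 - 3*sin(2*c)/2


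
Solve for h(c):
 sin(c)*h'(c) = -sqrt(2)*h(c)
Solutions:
 h(c) = C1*(cos(c) + 1)^(sqrt(2)/2)/(cos(c) - 1)^(sqrt(2)/2)


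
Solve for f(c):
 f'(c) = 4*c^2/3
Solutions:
 f(c) = C1 + 4*c^3/9


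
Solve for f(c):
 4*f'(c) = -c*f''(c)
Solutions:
 f(c) = C1 + C2/c^3


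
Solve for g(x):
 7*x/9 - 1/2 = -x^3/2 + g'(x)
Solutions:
 g(x) = C1 + x^4/8 + 7*x^2/18 - x/2


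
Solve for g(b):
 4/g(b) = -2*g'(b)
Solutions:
 g(b) = -sqrt(C1 - 4*b)
 g(b) = sqrt(C1 - 4*b)


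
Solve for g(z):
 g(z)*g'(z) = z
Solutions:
 g(z) = -sqrt(C1 + z^2)
 g(z) = sqrt(C1 + z^2)


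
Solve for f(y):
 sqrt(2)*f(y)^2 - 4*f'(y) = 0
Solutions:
 f(y) = -4/(C1 + sqrt(2)*y)


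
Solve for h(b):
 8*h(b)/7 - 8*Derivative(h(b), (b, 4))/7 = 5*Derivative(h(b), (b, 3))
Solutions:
 h(b) = C1*exp(b*(-105 + sqrt(3)*sqrt(-4096*18^(1/3)/(-11025 + sqrt(124696353))^(1/3) + 32*12^(1/3)*(-11025 + sqrt(124696353))^(1/3) + 3675))/96)*sin(sqrt(6)*b*sqrt(-3675 - 2048*18^(1/3)/(-11025 + sqrt(124696353))^(1/3) + 16*12^(1/3)*(-11025 + sqrt(124696353))^(1/3) + 128625*sqrt(3)/sqrt(-4096*18^(1/3)/(-11025 + sqrt(124696353))^(1/3) + 32*12^(1/3)*(-11025 + sqrt(124696353))^(1/3) + 3675))/96) + C2*exp(b*(-105 + sqrt(3)*sqrt(-4096*18^(1/3)/(-11025 + sqrt(124696353))^(1/3) + 32*12^(1/3)*(-11025 + sqrt(124696353))^(1/3) + 3675))/96)*cos(sqrt(6)*b*sqrt(-3675 - 2048*18^(1/3)/(-11025 + sqrt(124696353))^(1/3) + 16*12^(1/3)*(-11025 + sqrt(124696353))^(1/3) + 128625*sqrt(3)/sqrt(-4096*18^(1/3)/(-11025 + sqrt(124696353))^(1/3) + 32*12^(1/3)*(-11025 + sqrt(124696353))^(1/3) + 3675))/96) + C3*exp(b*(-105 - sqrt(3)*sqrt(-4096*18^(1/3)/(-11025 + sqrt(124696353))^(1/3) + 32*12^(1/3)*(-11025 + sqrt(124696353))^(1/3) + 3675) + sqrt(6)*sqrt(-16*12^(1/3)*(-11025 + sqrt(124696353))^(1/3) + 2048*18^(1/3)/(-11025 + sqrt(124696353))^(1/3) + 3675 + 128625*sqrt(3)/sqrt(-4096*18^(1/3)/(-11025 + sqrt(124696353))^(1/3) + 32*12^(1/3)*(-11025 + sqrt(124696353))^(1/3) + 3675)))/96) + C4*exp(-b*(sqrt(3)*sqrt(-4096*18^(1/3)/(-11025 + sqrt(124696353))^(1/3) + 32*12^(1/3)*(-11025 + sqrt(124696353))^(1/3) + 3675) + 105 + sqrt(6)*sqrt(-16*12^(1/3)*(-11025 + sqrt(124696353))^(1/3) + 2048*18^(1/3)/(-11025 + sqrt(124696353))^(1/3) + 3675 + 128625*sqrt(3)/sqrt(-4096*18^(1/3)/(-11025 + sqrt(124696353))^(1/3) + 32*12^(1/3)*(-11025 + sqrt(124696353))^(1/3) + 3675)))/96)


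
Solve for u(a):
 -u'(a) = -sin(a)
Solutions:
 u(a) = C1 - cos(a)


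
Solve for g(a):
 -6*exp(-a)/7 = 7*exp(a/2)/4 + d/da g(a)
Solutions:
 g(a) = C1 - 7*exp(a/2)/2 + 6*exp(-a)/7


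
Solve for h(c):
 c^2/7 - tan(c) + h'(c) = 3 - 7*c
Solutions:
 h(c) = C1 - c^3/21 - 7*c^2/2 + 3*c - log(cos(c))


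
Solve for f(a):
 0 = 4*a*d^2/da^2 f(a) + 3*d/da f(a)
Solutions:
 f(a) = C1 + C2*a^(1/4)


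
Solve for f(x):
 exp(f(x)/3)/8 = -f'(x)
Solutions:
 f(x) = 3*log(1/(C1 + x)) + 3*log(24)


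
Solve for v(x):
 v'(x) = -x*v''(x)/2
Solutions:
 v(x) = C1 + C2/x


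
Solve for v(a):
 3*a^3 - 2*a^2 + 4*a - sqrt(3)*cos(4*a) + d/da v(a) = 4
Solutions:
 v(a) = C1 - 3*a^4/4 + 2*a^3/3 - 2*a^2 + 4*a + sqrt(3)*sin(4*a)/4


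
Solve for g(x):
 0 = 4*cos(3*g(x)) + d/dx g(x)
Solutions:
 g(x) = -asin((C1 + exp(24*x))/(C1 - exp(24*x)))/3 + pi/3
 g(x) = asin((C1 + exp(24*x))/(C1 - exp(24*x)))/3


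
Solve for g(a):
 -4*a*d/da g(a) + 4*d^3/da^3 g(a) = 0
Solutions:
 g(a) = C1 + Integral(C2*airyai(a) + C3*airybi(a), a)


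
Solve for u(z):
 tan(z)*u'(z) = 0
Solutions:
 u(z) = C1


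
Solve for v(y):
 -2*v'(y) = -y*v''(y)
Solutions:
 v(y) = C1 + C2*y^3


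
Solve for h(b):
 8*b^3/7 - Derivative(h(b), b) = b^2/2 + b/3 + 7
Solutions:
 h(b) = C1 + 2*b^4/7 - b^3/6 - b^2/6 - 7*b


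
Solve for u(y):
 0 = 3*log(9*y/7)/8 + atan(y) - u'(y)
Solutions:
 u(y) = C1 + 3*y*log(y)/8 + y*atan(y) - 3*y*log(7)/8 - 3*y/8 + 3*y*log(3)/4 - log(y^2 + 1)/2


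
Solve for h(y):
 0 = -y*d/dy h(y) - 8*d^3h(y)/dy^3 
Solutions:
 h(y) = C1 + Integral(C2*airyai(-y/2) + C3*airybi(-y/2), y)


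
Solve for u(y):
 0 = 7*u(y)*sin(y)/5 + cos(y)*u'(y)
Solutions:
 u(y) = C1*cos(y)^(7/5)


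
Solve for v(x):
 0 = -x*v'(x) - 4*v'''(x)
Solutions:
 v(x) = C1 + Integral(C2*airyai(-2^(1/3)*x/2) + C3*airybi(-2^(1/3)*x/2), x)


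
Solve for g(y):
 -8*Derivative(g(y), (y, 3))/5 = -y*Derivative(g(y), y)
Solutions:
 g(y) = C1 + Integral(C2*airyai(5^(1/3)*y/2) + C3*airybi(5^(1/3)*y/2), y)


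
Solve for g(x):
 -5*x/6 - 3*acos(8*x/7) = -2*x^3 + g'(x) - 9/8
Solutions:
 g(x) = C1 + x^4/2 - 5*x^2/12 - 3*x*acos(8*x/7) + 9*x/8 + 3*sqrt(49 - 64*x^2)/8


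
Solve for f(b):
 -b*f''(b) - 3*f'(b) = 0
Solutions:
 f(b) = C1 + C2/b^2


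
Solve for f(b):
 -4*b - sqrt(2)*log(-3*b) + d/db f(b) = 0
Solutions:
 f(b) = C1 + 2*b^2 + sqrt(2)*b*log(-b) + sqrt(2)*b*(-1 + log(3))


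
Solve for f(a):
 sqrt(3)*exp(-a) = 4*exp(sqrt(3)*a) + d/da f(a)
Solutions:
 f(a) = C1 - 4*sqrt(3)*exp(sqrt(3)*a)/3 - sqrt(3)*exp(-a)


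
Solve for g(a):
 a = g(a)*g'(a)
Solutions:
 g(a) = -sqrt(C1 + a^2)
 g(a) = sqrt(C1 + a^2)


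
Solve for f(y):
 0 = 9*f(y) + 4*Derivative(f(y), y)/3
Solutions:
 f(y) = C1*exp(-27*y/4)


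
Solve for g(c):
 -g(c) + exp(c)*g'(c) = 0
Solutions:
 g(c) = C1*exp(-exp(-c))


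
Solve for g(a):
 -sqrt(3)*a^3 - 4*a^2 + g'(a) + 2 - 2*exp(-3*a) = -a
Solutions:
 g(a) = C1 + sqrt(3)*a^4/4 + 4*a^3/3 - a^2/2 - 2*a - 2*exp(-3*a)/3


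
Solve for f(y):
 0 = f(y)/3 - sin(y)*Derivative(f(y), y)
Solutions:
 f(y) = C1*(cos(y) - 1)^(1/6)/(cos(y) + 1)^(1/6)


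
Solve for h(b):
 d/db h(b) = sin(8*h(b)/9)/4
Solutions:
 -b/4 + 9*log(cos(8*h(b)/9) - 1)/16 - 9*log(cos(8*h(b)/9) + 1)/16 = C1


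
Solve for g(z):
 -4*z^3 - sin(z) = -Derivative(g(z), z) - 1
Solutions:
 g(z) = C1 + z^4 - z - cos(z)


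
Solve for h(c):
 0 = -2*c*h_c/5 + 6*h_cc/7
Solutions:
 h(c) = C1 + C2*erfi(sqrt(210)*c/30)


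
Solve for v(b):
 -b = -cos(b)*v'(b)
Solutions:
 v(b) = C1 + Integral(b/cos(b), b)


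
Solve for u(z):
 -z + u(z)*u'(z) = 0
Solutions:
 u(z) = -sqrt(C1 + z^2)
 u(z) = sqrt(C1 + z^2)


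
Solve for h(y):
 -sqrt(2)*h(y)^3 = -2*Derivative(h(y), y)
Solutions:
 h(y) = -sqrt(-1/(C1 + sqrt(2)*y))
 h(y) = sqrt(-1/(C1 + sqrt(2)*y))


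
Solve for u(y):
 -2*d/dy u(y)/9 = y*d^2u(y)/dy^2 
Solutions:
 u(y) = C1 + C2*y^(7/9)


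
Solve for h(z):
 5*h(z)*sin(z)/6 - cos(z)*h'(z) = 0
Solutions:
 h(z) = C1/cos(z)^(5/6)


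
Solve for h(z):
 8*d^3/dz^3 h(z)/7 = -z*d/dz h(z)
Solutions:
 h(z) = C1 + Integral(C2*airyai(-7^(1/3)*z/2) + C3*airybi(-7^(1/3)*z/2), z)


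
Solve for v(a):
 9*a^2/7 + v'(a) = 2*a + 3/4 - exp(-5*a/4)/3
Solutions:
 v(a) = C1 - 3*a^3/7 + a^2 + 3*a/4 + 4*exp(-5*a/4)/15


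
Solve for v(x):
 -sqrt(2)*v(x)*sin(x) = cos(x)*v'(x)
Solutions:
 v(x) = C1*cos(x)^(sqrt(2))


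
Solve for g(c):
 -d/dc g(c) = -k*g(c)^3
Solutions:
 g(c) = -sqrt(2)*sqrt(-1/(C1 + c*k))/2
 g(c) = sqrt(2)*sqrt(-1/(C1 + c*k))/2


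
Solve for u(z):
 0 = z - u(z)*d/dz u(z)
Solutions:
 u(z) = -sqrt(C1 + z^2)
 u(z) = sqrt(C1 + z^2)


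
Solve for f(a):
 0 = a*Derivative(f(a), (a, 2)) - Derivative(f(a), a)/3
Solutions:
 f(a) = C1 + C2*a^(4/3)


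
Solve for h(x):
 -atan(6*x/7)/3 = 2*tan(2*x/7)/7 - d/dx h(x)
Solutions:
 h(x) = C1 + x*atan(6*x/7)/3 - 7*log(36*x^2 + 49)/36 - log(cos(2*x/7))


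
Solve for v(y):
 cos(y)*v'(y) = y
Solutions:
 v(y) = C1 + Integral(y/cos(y), y)
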